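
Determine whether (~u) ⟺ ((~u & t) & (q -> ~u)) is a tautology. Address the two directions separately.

(⇒) fails; (⇐) holds.

[⇒] This fails. Under q = F, t = F, u = F, the left side is true but the right side is false.

[⇐] Assume the antecedent. If q is true, the antecedent forces (q = T, t = T, u = F), and ~u holds there. If q is false, the antecedent forces (q = F, t = T, u = F), and ~u holds there. Either way ~u holds.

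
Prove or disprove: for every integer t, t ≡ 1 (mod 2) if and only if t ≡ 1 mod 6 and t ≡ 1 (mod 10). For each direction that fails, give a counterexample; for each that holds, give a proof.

Not equivalent: only (⇐) holds.

[⇒] This fails: t = 3 gives 3 ≡ 1 (mod 2) but 3 ≡ 3 (mod 6), so the conjunction on the right does not hold.

[⇐] Conversely, if t ≡ 1 (mod 6) and t ≡ 1 (mod 10), then by the Chinese remainder theorem t ≡ 1 (mod 30). Since 1 ≡ 1 (mod 2) and 2 ∣ 30, we get t ≡ 1 (mod 2).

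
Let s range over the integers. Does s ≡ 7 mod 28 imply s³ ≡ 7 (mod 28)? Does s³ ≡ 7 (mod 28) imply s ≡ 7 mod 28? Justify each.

(⇒) Suppose s ≡ 7 mod 28. Write s = 28j + 7. Then (28j + 7)³ = 21952j³ + 16464j² + 4116j + 343 = 28(784j³ + 588j² + 147j + 12) + 7, so s³ ≡ 7 (mod 28).

(⇐) Conversely, suppose s³ ≡ 7 (mod 28). The only residue r in {0, …, 27} with r³ ≡ 7 (mod 28) is r = 7, so s ≡ 7 (mod 28).

Both directions hold; the statement is true.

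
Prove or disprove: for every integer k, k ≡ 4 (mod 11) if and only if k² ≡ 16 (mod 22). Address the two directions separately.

Both directions fail.

(→) This fails: take k = 15. Then 15 ≡ 4 (mod 11), but 15² = 225 ≡ 5 (mod 22), not 16.

(←) This fails: take k = 18. Then 18² = 324 ≡ 16 (mod 22), yet 18 ≡ 7 (mod 11), not 4.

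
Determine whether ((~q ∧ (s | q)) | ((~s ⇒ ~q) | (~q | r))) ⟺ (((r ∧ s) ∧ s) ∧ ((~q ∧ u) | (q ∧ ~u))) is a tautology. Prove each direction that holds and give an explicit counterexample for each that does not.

The forward direction fails; the converse holds.

(→) This fails. Under r = F, q = F, s = F, u = F, the left side is true but the right side is false.

(←) Assume the antecedent. If r is true, the consequent reduces to true regardless of the other variables. If r is false, the antecedent cannot hold. Either way the consequent holds.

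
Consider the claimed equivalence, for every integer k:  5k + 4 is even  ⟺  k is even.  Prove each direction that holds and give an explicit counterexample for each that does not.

Both directions hold; the statement is true.

(⟹) Suppose 5k + 4 is even. Since 5 is odd, 5k and k have the same parity, so 5k + 4 ≡ k + 4 (mod 2). As 4 is even, 5k + 4 is even exactly when k is even. Thus k is even.

(⟸) Conversely, suppose k is even; write k = 2j. Then 5k + 4 = 5·(2j) + 4 = 2·5j + 4, which is even.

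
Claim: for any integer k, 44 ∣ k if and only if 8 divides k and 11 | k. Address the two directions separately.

(⟹) This fails: take k = 44. Certainly 44 ∣ 44, but 8 ∤ 44.

(⟸) Suppose 8 ∣ k and 11 ∣ k. Any common multiple of 8 and 11 is a multiple of their lcm; here gcd(8, 11) = 1, so lcm(8, 11) = 8·11 = 88, so 88 ∣ k. Since 44 ∣ 88, it follows that 44 ∣ k.

Only the converse holds.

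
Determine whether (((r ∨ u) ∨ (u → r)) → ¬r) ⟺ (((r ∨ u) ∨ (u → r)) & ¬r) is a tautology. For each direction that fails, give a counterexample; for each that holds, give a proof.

(⇐) Assume the antecedent. If r is true, the antecedent cannot hold. If r is false, ((r ∨ u) ∨ (u → r)) → ¬r reduces to true regardless of the other variables. Either way ((r ∨ u) ∨ (u → r)) → ¬r holds.

(⇒) Assume the antecedent. If r is true, the antecedent cannot hold. If r is false, ((r ∨ u) ∨ (u → r)) & ¬r reduces to true regardless of the other variables. Either way ((r ∨ u) ∨ (u → r)) & ¬r holds.

Equivalent; both directions hold.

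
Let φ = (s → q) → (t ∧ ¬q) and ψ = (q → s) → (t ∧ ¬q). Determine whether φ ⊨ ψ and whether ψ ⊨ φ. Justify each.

(⟹) This fails. Under t = F, q = F, s = T, the left side is true but the right side is false.

(⟸) This fails. Under t = F, q = T, s = F, the left side is false but the right side is true.

Both directions fail.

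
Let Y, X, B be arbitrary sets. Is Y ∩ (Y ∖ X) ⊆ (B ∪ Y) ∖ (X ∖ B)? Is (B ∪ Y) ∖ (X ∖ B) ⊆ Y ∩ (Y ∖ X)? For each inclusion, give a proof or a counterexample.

(⟹) Let x ∈ Y ∩ (Y ∖ X). Then either x ∈ Y and x ∉ X, B; or x ∈ Y ∩ B and x ∉ X. In each case x ∈ (B ∪ Y) ∖ (X ∖ B), so Y ∩ (Y ∖ X) ⊆ (B ∪ Y) ∖ (X ∖ B).

(⟸) This inclusion fails. Take Y = ∅, X = ∅, B = {1}; then 1 ∈ (B ∪ Y) ∖ (X ∖ B) but 1 ∉ Y ∩ (Y ∖ X).

The sets are not equal: only the forward inclusion holds.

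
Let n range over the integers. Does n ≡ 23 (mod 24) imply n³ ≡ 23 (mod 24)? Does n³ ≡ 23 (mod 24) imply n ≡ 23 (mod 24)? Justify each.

(→) Suppose n ≡ 23 (mod 24). Write n = 24j + 23. Then (24j + 23)³ = 13824j³ + 39744j² + 38088j + 12167 = 24(576j³ + 1656j² + 1587j + 506) + 23, so n³ ≡ 23 (mod 24).

(←) Conversely, suppose n³ ≡ 23 (mod 24). The only residue r in {0, …, 23} with r³ ≡ 23 (mod 24) is r = 23, so n ≡ 23 (mod 24).

The biconditional holds.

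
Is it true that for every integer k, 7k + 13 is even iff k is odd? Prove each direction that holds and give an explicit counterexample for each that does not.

Equivalent; both directions hold.

(⇒) Suppose 7k + 13 is even. Since 7 is odd, 7k and k have the same parity, so 7k + 13 ≡ k + 13 (mod 2). As 13 is odd, 7k + 13 is even exactly when k is odd. Thus k is odd.

(⇐) Conversely, suppose k is odd; write k = 2j + 1. Then 7k + 13 = 7·(2j + 1) + 13 = 2·7j + 20, which is even.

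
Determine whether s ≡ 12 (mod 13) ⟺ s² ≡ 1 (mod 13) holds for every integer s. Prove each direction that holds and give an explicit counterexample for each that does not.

(⇒) holds; (⇐) fails.

Forward direction. Suppose s ≡ 12 (mod 13). Write s = 13j + 12. Then (13j + 12)² = 169j² + 312j + 144 = 13(13j² + 24j + 11) + 1, so s² ≡ 1 (mod 13).

Converse. This fails: take s = 1. Then 1² = 1 ≡ 1 (mod 13), yet 1 ≡ 1 (mod 13), not 12.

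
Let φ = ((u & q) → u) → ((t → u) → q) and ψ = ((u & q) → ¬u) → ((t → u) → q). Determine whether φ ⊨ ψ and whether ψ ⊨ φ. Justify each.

Equivalent; both directions hold.

Forward direction. Assume the antecedent. If q is true, ((u & q) → ¬u) → ((t → u) → q) reduces to true regardless of the other variables. If q is false, the antecedent forces (q = F, u = F, t = T), and ((u & q) → ¬u) → ((t → u) → q) holds there. Either way ((u & q) → ¬u) → ((t → u) → q) holds.

Converse. Assume the antecedent. If q is true, ((u & q) → u) → ((t → u) → q) reduces to true regardless of the other variables. If q is false, the antecedent forces (q = F, u = F, t = T), and ((u & q) → u) → ((t → u) → q) holds there. Either way ((u & q) → u) → ((t → u) → q) holds.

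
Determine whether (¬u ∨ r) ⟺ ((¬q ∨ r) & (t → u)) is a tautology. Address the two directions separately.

(⟹) This fails. Under u = F, q = T, r = F, t = F, the left side is true but the right side is false.

(⟸) This fails. Under u = T, q = F, r = F, t = F, the left side is false but the right side is true.

Neither direction holds.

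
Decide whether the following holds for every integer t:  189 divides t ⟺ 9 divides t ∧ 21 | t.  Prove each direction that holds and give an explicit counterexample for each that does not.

Only the forward implication holds.

[⇒] If 189 ∣ t, write t = 189q. Since 189 = 21·9, t = 9·(21q), so 9 ∣ t; and since 189 = 9·21, t = 21·(9q), so 21 ∣ t.

[⇐] This fails: take t = 63. Both 9 ∣ 63 and 21 ∣ 63, yet 63 is not a multiple of 189 (since 63 = 0·189 + 63), so 189 ∤ 63.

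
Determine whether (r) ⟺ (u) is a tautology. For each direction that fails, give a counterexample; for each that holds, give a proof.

Neither direction holds.

(⟹) This fails. Under r = T, u = F, the left side is true but the right side is false.

(⟸) This fails. Under r = F, u = T, the left side is false but the right side is true.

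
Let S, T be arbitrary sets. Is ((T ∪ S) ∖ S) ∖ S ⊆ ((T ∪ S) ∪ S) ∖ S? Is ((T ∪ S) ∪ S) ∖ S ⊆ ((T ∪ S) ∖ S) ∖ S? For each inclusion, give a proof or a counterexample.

Forward inclusion. Let x ∈ ((T ∪ S) ∖ S) ∖ S. Then x ∈ T and x ∉ S, from which x ∈ ((T ∪ S) ∪ S) ∖ S.

Reverse inclusion. Let x ∈ ((T ∪ S) ∪ S) ∖ S. Then x ∈ T and x ∉ S, from which x ∈ ((T ∪ S) ∖ S) ∖ S.

Both inclusions hold.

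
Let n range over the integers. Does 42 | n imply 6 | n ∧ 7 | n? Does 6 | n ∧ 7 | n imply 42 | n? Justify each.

Equivalent; both directions hold.

(⟸) Suppose 6 ∣ n and 7 ∣ n. Any common multiple of 6 and 7 is a multiple of their lcm; here gcd(6, 7) = 1, so lcm(6, 7) = 6·7 = 42, so 42 ∣ n.

(⟹) If 42 ∣ n, write n = 42q. Since 42 = 7·6, n = 6·(7q), so 6 ∣ n; and since 42 = 6·7, n = 7·(6q), so 7 ∣ n.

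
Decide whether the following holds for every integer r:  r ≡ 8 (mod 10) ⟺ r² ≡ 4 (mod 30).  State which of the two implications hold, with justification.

(→) This fails: take r = 18. Then 18 ≡ 8 (mod 10), but 18² = 324 ≡ 24 (mod 30), not 4.

(←) This fails: take r = 2. Then 2² = 4 ≡ 4 (mod 30), yet 2 ≡ 2 (mod 10), not 8.

Neither implication holds.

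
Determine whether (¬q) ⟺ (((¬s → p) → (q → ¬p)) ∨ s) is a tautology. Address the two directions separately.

Only the forward implication holds.

(→) Assume the antecedent. If p is true, the antecedent forces (p = T, s = F, q = F) or (p = T, s = T, q = F), and ((¬s → p) → (q → ¬p)) ∨ s holds there. If p is false, ((¬s → p) → (q → ¬p)) ∨ s reduces to true regardless of the other variables. Either way ((¬s → p) → (q → ¬p)) ∨ s holds.

(←) This fails. Under p = F, s = F, q = T, the left side is false but the right side is true.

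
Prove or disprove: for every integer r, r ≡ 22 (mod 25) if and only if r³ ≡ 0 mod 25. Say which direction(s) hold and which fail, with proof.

(⇒) This fails: take r = 22. Then 22 ≡ 22 (mod 25), but 22³ = 10648 ≡ 23 (mod 25), not 0.

(⇐) This fails: take r = 0. Then 0³ = 0 ≡ 0 (mod 25), yet 0 ≡ 0 (mod 25), not 22.

(⇒) fails and (⇐) fails.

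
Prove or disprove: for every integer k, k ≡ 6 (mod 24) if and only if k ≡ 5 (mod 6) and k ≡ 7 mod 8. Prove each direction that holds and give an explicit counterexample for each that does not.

Neither implication holds.

(⇒) This fails: k = 6 gives 6 ≡ 6 (mod 24) but 6 ≡ 0 (mod 6), so the conjunction on the right does not hold.

(⇐) This fails: k = 23 satisfies both congruences on the right (23 ≡ 5 mod 6 and 23 ≡ 7 mod 8) yet 23 ≡ 23 (mod 24), not 6.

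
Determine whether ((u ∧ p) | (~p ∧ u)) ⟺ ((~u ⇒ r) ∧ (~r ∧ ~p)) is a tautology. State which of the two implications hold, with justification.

[⇒] This fails. Under p = T, u = T, r = F, the left side is true but the right side is false.

[⇐] Assume the antecedent. If p is true, the antecedent cannot hold. If p is false, the antecedent forces (p = F, u = T, r = F), and (u ∧ p) | (~p ∧ u) holds there. Either way (u ∧ p) | (~p ∧ u) holds.

Only the reverse direction holds.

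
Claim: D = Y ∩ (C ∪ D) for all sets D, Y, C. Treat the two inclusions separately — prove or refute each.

Forward inclusion. This inclusion fails. Take D = {1}, Y = ∅, C = ∅; then 1 ∈ D but 1 ∉ Y ∩ (C ∪ D).

Reverse inclusion. This inclusion fails. Take D = ∅, Y = {1}, C = {1}; then 1 ∈ Y ∩ (C ∪ D) but 1 ∉ D.

(⊆) fails and (⊇) fails.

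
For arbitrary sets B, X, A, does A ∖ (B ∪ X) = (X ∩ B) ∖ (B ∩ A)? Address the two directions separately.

Both inclusions fail.

Forward inclusion. This inclusion fails. Take B = ∅, X = ∅, A = {1}; then 1 ∈ A ∖ (B ∪ X) but 1 ∉ (X ∩ B) ∖ (B ∩ A).

Reverse inclusion. This inclusion fails. Take B = {1}, X = {1}, A = ∅; then 1 ∈ (X ∩ B) ∖ (B ∩ A) but 1 ∉ A ∖ (B ∪ X).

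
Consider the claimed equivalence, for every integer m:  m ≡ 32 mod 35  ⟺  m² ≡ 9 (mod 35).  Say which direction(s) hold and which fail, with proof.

Only the forward direction holds.

(⇐) This fails: take m = 3. Then 3² = 9 ≡ 9 (mod 35), yet 3 ≡ 3 (mod 35), not 32.

(⇒) Suppose m ≡ 32 mod 35. Write m = 35j + 32. Then (35j + 32)² = 1225j² + 2240j + 1024 = 35(35j² + 64j + 29) + 9, so m² ≡ 9 (mod 35).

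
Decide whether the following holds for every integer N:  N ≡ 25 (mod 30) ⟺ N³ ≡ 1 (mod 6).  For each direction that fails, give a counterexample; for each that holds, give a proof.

[⇒] Suppose N ≡ 25 (mod 30). Then N³ ≡ 25³ = 15625 (mod 30), and since 6 ∣ 30, also N³ ≡ 1 (mod 6).

[⇐] This fails: take N = 1. Then 1³ = 1 ≡ 1 (mod 6), yet 1 ≡ 1 (mod 30), not 25.

(⇒) holds; (⇐) fails.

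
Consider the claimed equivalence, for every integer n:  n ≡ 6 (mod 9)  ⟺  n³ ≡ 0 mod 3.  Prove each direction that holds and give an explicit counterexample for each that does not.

(←) This fails: take n = 0. Then 0³ = 0 ≡ 0 (mod 3), yet 0 ≡ 0 (mod 9), not 6.

(→) Suppose n ≡ 6 (mod 9). Then n³ ≡ 6³ = 216 (mod 9), and since 3 ∣ 9, also n³ ≡ 0 (mod 3).

Only the forward direction holds.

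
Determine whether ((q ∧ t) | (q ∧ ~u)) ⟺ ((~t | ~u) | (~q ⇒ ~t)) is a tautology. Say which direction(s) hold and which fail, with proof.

(⇒) Assume the antecedent. If u is true, the antecedent forces (u = T, q = T, t = T), and (~t | ~u) | (~q ⇒ ~t) holds there. If u is false, (~t | ~u) | (~q ⇒ ~t) reduces to true regardless of the other variables. Either way (~t | ~u) | (~q ⇒ ~t) holds.

(⇐) This fails. Under u = F, q = F, t = F, the left side is false but the right side is true.

Only the forward implication holds.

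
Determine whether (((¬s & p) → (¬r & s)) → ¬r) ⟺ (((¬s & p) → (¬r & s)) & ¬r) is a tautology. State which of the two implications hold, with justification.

(←) Assume the antecedent. If p is true, the antecedent forces (p = T, r = F, s = T), and ((¬s & p) → (¬r & s)) → ¬r holds there. If p is false, the antecedent forces (p = F, r = F, s = F) or (p = F, r = F, s = T), and ((¬s & p) → (¬r & s)) → ¬r holds there. Either way ((¬s & p) → (¬r & s)) → ¬r holds.

(→) This fails. Under p = T, r = F, s = F, the left side is true but the right side is false.

Only the converse holds.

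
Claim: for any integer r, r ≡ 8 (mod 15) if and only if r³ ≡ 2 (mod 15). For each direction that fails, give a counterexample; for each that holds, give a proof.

The biconditional holds.

(⟹) Suppose r ≡ 8 (mod 15). Write r = 15j + 8. Then (15j + 8)³ = 3375j³ + 5400j² + 2880j + 512 = 15(225j³ + 360j² + 192j + 34) + 2, so r³ ≡ 2 (mod 15).

(⟸) Conversely, suppose r³ ≡ 2 (mod 15). The only residue r in {0, …, 14} with r³ ≡ 2 (mod 15) is r = 8, so r ≡ 8 (mod 15).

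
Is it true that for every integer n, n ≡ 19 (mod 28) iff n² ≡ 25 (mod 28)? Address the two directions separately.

(⇒) holds; (⇐) fails.

Forward direction. Suppose n ≡ 19 (mod 28). Write n = 28j + 19. Then (28j + 19)² = 784j² + 1064j + 361 = 28(28j² + 38j + 12) + 25, so n² ≡ 25 (mod 28).

Converse. This fails: take n = 5. Then 5² = 25 ≡ 25 (mod 28), yet 5 ≡ 5 (mod 28), not 19.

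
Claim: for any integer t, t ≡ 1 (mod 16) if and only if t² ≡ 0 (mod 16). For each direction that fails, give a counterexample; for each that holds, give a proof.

(⇒) fails and (⇐) fails.

(⟹) This fails: take t = 1. Then 1 ≡ 1 (mod 16), but 1² = 1 ≡ 1 (mod 16), not 0.

(⟸) This fails: take t = 0. Then 0² = 0 ≡ 0 (mod 16), yet 0 ≡ 0 (mod 16), not 1.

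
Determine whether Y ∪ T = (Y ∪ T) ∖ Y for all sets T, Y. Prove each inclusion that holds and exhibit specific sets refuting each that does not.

Reverse inclusion. Let x ∈ (Y ∪ T) ∖ Y. Then x ∈ T and x ∉ Y, from which x ∈ Y ∪ T.

Forward inclusion. This inclusion fails. Take T = ∅, Y = {1}; then 1 ∈ Y ∪ T but 1 ∉ (Y ∪ T) ∖ Y.

Only the reverse inclusion holds.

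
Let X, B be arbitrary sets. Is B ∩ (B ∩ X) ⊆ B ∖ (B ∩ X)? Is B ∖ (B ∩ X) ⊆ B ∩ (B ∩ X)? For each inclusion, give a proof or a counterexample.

(⊆) This inclusion fails. Take X = {1}, B = {1}; then 1 ∈ B ∩ (B ∩ X) but 1 ∉ B ∖ (B ∩ X).

(⊇) This inclusion fails. Take X = ∅, B = {1}; then 1 ∈ B ∖ (B ∩ X) but 1 ∉ B ∩ (B ∩ X).

Neither inclusion holds.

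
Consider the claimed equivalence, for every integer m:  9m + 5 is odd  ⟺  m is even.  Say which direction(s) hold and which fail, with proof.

[⇒] Suppose 9m + 5 is odd. Since 9 is odd, 9m and m have the same parity, so 9m + 5 ≡ m + 5 (mod 2). As 5 is odd, 9m + 5 is odd exactly when m is even. Thus m is even.

[⇐] Conversely, suppose m is even; write m = 2j. Then 9m + 5 = 9·(2j) + 5 = 2·9j + 5, which is odd.

Both directions hold.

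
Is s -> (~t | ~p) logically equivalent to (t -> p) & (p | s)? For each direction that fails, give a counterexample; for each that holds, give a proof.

(⇒) This fails. Under p = F, s = F, t = F, the left side is true but the right side is false.

(⇐) This fails. Under p = T, s = T, t = T, the left side is false but the right side is true.

Neither direction holds.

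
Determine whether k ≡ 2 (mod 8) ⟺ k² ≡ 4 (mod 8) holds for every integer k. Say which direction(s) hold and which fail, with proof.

(→) Suppose k ≡ 2 (mod 8). Write k = 8j + 2. Then (8j + 2)² = 64j² + 32j + 4 = 8(8j² + 4j) + 4, so k² ≡ 4 (mod 8).

(←) This fails: take k = 6. Then 6² = 36 ≡ 4 (mod 8), yet 6 ≡ 6 (mod 8), not 2.

Not equivalent: only (⇒) holds.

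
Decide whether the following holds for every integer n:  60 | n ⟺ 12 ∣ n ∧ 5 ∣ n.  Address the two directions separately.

(⟸) Suppose 12 ∣ n and 5 ∣ n. Any common multiple of 12 and 5 is a multiple of their lcm; here gcd(12, 5) = 1, so lcm(12, 5) = 12·5 = 60, so 60 ∣ n.

(⟹) If 60 ∣ n, write n = 60q. Since 60 = 5·12, n = 12·(5q), so 12 ∣ n; and since 60 = 12·5, n = 5·(12q), so 5 ∣ n.

Equivalent; both directions hold.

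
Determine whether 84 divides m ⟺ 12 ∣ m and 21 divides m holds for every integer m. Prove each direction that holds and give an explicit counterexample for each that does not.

(⇐) Suppose 12 ∣ m and 21 ∣ m. Any common multiple of 12 and 21 is a multiple of their lcm; here lcm(12, 21) = 12·21/gcd(12, 21) = 252/3 = 84, so 84 ∣ m.

(⇒) If 84 ∣ m, write m = 84q. Since 84 = 7·12, m = 12·(7q), so 12 ∣ m; and since 84 = 4·21, m = 21·(4q), so 21 ∣ m.

Equivalent; both directions hold.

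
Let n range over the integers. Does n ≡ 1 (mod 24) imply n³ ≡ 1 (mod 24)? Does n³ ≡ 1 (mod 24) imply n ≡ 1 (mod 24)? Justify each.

(⟹) Suppose n ≡ 1 (mod 24). Write n = 24j + 1. Then (24j + 1)³ = 13824j³ + 1728j² + 72j + 1 = 24(576j³ + 72j² + 3j) + 1, so n³ ≡ 1 (mod 24).

(⟸) Conversely, suppose n³ ≡ 1 (mod 24). The only residue r in {0, …, 23} with r³ ≡ 1 (mod 24) is r = 1, so n ≡ 1 (mod 24).

Both directions hold.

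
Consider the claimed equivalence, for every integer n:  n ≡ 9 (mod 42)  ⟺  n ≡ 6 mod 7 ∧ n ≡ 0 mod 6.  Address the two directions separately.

Neither implication holds.

(→) This fails: n = 9 gives 9 ≡ 9 (mod 42) but 9 ≡ 2 (mod 7), so the conjunction on the right does not hold.

(←) This fails: n = 6 satisfies both congruences on the right (6 ≡ 6 mod 7 and 6 ≡ 0 mod 6) yet 6 ≡ 6 (mod 42), not 9.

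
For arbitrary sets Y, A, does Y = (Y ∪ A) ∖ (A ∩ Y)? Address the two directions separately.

Both inclusions fail.

(⊆) This inclusion fails. Take Y = {1}, A = {1}; then 1 ∈ Y but 1 ∉ (Y ∪ A) ∖ (A ∩ Y).

(⊇) This inclusion fails. Take Y = ∅, A = {1}; then 1 ∈ (Y ∪ A) ∖ (A ∩ Y) but 1 ∉ Y.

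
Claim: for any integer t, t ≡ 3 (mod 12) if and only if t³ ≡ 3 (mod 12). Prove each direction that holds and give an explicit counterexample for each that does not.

Both directions hold.

Forward direction. Suppose t ≡ 3 (mod 12). Write t = 12j + 3. Then (12j + 3)³ = 1728j³ + 1296j² + 324j + 27 = 12(144j³ + 108j² + 27j + 2) + 3, so t³ ≡ 3 (mod 12).

Converse. Suppose t³ ≡ 3 (mod 12). The only residue r in {0, …, 11} with r³ ≡ 3 (mod 12) is r = 3, so t ≡ 3 (mod 12).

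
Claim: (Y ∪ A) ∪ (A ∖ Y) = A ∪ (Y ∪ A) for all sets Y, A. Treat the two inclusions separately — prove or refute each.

Reverse inclusion. Let x ∈ A ∪ (Y ∪ A). Then either x ∈ Y and x ∉ A; or x ∈ A and x ∉ Y; or x ∈ Y ∩ A. In each case x ∈ (Y ∪ A) ∪ (A ∖ Y), so A ∪ (Y ∪ A) ⊆ (Y ∪ A) ∪ (A ∖ Y).

Forward inclusion. Let x ∈ (Y ∪ A) ∪ (A ∖ Y). Then either x ∈ Y and x ∉ A; or x ∈ A and x ∉ Y; or x ∈ Y ∩ A. In each case x ∈ A ∪ (Y ∪ A), so (Y ∪ A) ∪ (A ∖ Y) ⊆ A ∪ (Y ∪ A).

Both inclusions hold; the sets are equal.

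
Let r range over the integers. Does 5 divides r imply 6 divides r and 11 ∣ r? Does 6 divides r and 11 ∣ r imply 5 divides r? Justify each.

(⇒) fails and (⇐) fails.

(⇒) This fails: take r = 5. Certainly 5 ∣ 5, but 6 ∤ 5.

(⇐) This fails: take r = 66. Both 6 ∣ 66 and 11 ∣ 66, yet 66 is not a multiple of 5 (since 66 = 13·5 + 1), so 5 ∤ 66.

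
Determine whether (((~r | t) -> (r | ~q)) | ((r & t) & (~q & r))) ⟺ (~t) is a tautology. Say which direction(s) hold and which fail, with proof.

Neither implication holds.

(⇒) This fails. Under t = T, r = F, q = F, the left side is true but the right side is false.

(⇐) This fails. Under t = F, r = F, q = T, the left side is false but the right side is true.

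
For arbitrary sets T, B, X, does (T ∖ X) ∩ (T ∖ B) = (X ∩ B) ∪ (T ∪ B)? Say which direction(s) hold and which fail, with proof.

(⊆) Let x ∈ (T ∖ X) ∩ (T ∖ B). Then x ∈ T and x ∉ B, X, from which x ∈ (X ∩ B) ∪ (T ∪ B).

(⊇) This inclusion fails. Take T = ∅, B = {1}, X = ∅; then 1 ∈ (X ∩ B) ∪ (T ∪ B) but 1 ∉ (T ∖ X) ∩ (T ∖ B).

(⊆) holds; (⊇) fails.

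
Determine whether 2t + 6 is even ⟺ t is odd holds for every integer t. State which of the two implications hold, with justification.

(→) This fails: take t = 6. Then 2t + 6 = 18, which is even, yet t = 6 is even, not odd.

(←) Suppose t is odd. Since 2 is even, 2t is even for every t, so 2t + 6 has the same parity as 6, which is even. Hence 2t + 6 is even.

Only the reverse direction holds.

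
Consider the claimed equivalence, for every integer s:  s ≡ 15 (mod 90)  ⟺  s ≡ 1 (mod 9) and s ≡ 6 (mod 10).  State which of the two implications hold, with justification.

(⇒) This fails: s = 15 gives 15 ≡ 15 (mod 90) but 15 ≡ 6 (mod 9), so the conjunction on the right does not hold.

(⇐) This fails: s = 46 satisfies both congruences on the right (46 ≡ 1 mod 9 and 46 ≡ 6 mod 10) yet 46 ≡ 46 (mod 90), not 15.

Neither implication holds.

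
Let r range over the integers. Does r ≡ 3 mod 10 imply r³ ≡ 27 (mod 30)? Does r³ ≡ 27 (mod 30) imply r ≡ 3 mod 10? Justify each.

[⇒] This fails: take r = 13. Then 13 ≡ 3 (mod 10), but 13³ = 2197 ≡ 7 (mod 30), not 27.

[⇐] Conversely, the residues r modulo 30 with r³ ≡ 27 (mod 30) are exactly {3}, and each is ≡ 3 (mod 10).

Only the converse holds.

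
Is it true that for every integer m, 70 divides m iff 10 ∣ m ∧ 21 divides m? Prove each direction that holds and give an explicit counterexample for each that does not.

(⇒) This fails: take m = 70. Certainly 70 ∣ 70, but 21 ∤ 70.

(⇐) Suppose 10 ∣ m and 21 ∣ m. Any common multiple of 10 and 21 is a multiple of their lcm; here gcd(10, 21) = 1, so lcm(10, 21) = 10·21 = 210, so 210 ∣ m. Since 70 ∣ 210, it follows that 70 ∣ m.

The forward direction fails; the converse holds.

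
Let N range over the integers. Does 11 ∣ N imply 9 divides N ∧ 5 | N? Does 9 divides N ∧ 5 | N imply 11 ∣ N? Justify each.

Both directions fail.

[⇒] This fails: take N = 11. Certainly 11 ∣ 11, but 9 ∤ 11.

[⇐] This fails: take N = 45. Both 9 ∣ 45 and 5 ∣ 45, yet 45 is not a multiple of 11 (since 45 = 4·11 + 1), so 11 ∤ 45.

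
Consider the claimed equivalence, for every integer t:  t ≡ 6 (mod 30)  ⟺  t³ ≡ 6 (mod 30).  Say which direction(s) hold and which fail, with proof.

[⇒] Suppose t ≡ 6 (mod 30). Write t = 30j + 6. Then (30j + 6)³ = 27000j³ + 16200j² + 3240j + 216 = 30(900j³ + 540j² + 108j + 7) + 6, so t³ ≡ 6 (mod 30).

[⇐] Conversely, suppose t³ ≡ 6 (mod 30). The only residue r in {0, …, 29} with r³ ≡ 6 (mod 30) is r = 6, so t ≡ 6 (mod 30).

The biconditional holds.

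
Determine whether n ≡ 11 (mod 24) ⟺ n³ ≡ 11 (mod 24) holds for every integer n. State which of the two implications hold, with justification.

Both implications hold.

(⟹) Suppose n ≡ 11 (mod 24). Write n = 24j + 11. Then (24j + 11)³ = 13824j³ + 19008j² + 8712j + 1331 = 24(576j³ + 792j² + 363j + 55) + 11, so n³ ≡ 11 (mod 24).

(⟸) Conversely, suppose n³ ≡ 11 (mod 24). The only residue r in {0, …, 23} with r³ ≡ 11 (mod 24) is r = 11, so n ≡ 11 (mod 24).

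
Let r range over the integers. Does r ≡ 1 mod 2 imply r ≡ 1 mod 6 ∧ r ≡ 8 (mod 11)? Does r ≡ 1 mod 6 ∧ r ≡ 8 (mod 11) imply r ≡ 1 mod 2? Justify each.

Not equivalent: only (⇐) holds.

(→) This fails: r = 1 gives 1 ≡ 1 (mod 2) but 1 ≡ 1 (mod 11), so the conjunction on the right does not hold.

(←) Conversely, if r ≡ 1 (mod 6) and r ≡ 8 (mod 11), then by the Chinese remainder theorem r ≡ 19 (mod 66). Since 19 ≡ 1 (mod 2) and 2 ∣ 66, we get r ≡ 1 (mod 2).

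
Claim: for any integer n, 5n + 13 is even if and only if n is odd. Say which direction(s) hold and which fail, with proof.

Both directions hold; the statement is true.

(→) Suppose 5n + 13 is even. Since 5 is odd, 5n and n have the same parity, so 5n + 13 ≡ n + 13 (mod 2). As 13 is odd, 5n + 13 is even exactly when n is odd. Thus n is odd.

(←) Conversely, suppose n is odd; write n = 2j + 1. Then 5n + 13 = 5·(2j + 1) + 13 = 2·5j + 18, which is even.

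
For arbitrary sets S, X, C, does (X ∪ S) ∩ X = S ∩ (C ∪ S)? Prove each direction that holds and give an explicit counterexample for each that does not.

Forward inclusion. This inclusion fails. Take S = ∅, X = {1}, C = ∅; then 1 ∈ (X ∪ S) ∩ X but 1 ∉ S ∩ (C ∪ S).

Reverse inclusion. This inclusion fails. Take S = {1}, X = ∅, C = ∅; then 1 ∈ S ∩ (C ∪ S) but 1 ∉ (X ∪ S) ∩ X.

(⊆) fails and (⊇) fails.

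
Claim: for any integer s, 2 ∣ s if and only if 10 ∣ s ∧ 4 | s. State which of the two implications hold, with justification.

Not equivalent: only (⇐) holds.

(⇒) This fails: take s = 2. Certainly 2 ∣ 2, but 10 ∤ 2.

(⇐) Suppose 10 ∣ s and 4 ∣ s. Any common multiple of 10 and 4 is a multiple of their lcm; here lcm(10, 4) = 10·4/gcd(10, 4) = 40/2 = 20, so 20 ∣ s. Since 2 ∣ 20, it follows that 2 ∣ s.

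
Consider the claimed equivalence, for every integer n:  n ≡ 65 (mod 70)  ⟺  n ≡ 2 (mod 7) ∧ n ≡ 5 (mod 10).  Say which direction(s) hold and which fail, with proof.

Both implications hold.

(→) Suppose n ≡ 65 (mod 70); write n = 70j + 65. Since 7 ∣ 70, reducing mod 7 gives n ≡ 65 ≡ 2 (mod 7); since 10 ∣ 70, reducing mod 10 gives n ≡ 65 ≡ 5 (mod 10).

(←) Conversely, if n ≡ 2 (mod 7) and n ≡ 5 (mod 10), then by the Chinese remainder theorem n ≡ 65 (mod 70). This is exactly n ≡ 65 (mod 70).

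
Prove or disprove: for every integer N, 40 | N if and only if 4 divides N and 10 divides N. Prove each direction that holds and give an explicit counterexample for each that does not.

The forward direction holds; the converse fails.

[⇒] If 40 ∣ N, write N = 40q. Since 40 = 10·4, N = 4·(10q), so 4 ∣ N; and since 40 = 4·10, N = 10·(4q), so 10 ∣ N.

[⇐] This fails: take N = 20. Both 4 ∣ 20 and 10 ∣ 20, yet 20 is not a multiple of 40 (since 20 = 0·40 + 20), so 40 ∤ 20.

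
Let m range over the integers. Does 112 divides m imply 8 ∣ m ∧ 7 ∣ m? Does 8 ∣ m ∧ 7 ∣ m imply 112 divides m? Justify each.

(⇐) This fails: take m = 56. Both 8 ∣ 56 and 7 ∣ 56, yet 56 is not a multiple of 112 (since 56 = 0·112 + 56), so 112 ∤ 56.

(⇒) If 112 ∣ m, write m = 112q. Since 112 = 14·8, m = 8·(14q), so 8 ∣ m; and since 112 = 16·7, m = 7·(16q), so 7 ∣ m.

The forward direction holds; the converse fails.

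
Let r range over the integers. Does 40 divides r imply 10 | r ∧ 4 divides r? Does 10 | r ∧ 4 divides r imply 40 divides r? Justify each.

Forward direction. If 40 ∣ r, write r = 40q. Since 40 = 4·10, r = 10·(4q), so 10 ∣ r; and since 40 = 10·4, r = 4·(10q), so 4 ∣ r.

Converse. This fails: take r = 20. Both 10 ∣ 20 and 4 ∣ 20, yet 20 is not a multiple of 40 (since 20 = 0·40 + 20), so 40 ∤ 20.

Only the forward implication holds.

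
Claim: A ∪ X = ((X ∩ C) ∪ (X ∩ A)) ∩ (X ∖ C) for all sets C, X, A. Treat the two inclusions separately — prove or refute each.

Only the reverse inclusion holds.

(⊆) This inclusion fails. Take C = ∅, X = {1}, A = ∅; then 1 ∈ A ∪ X but 1 ∉ ((X ∩ C) ∪ (X ∩ A)) ∩ (X ∖ C).

(⊇) Let x ∈ ((X ∩ C) ∪ (X ∩ A)) ∩ (X ∖ C). Then x ∈ X ∩ A and x ∉ C, from which x ∈ A ∪ X.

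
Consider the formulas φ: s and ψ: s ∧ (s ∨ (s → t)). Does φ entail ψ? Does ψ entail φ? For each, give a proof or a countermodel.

[⇒] Assume the antecedent. If t is true, the antecedent forces (t = T, s = T), and s ∧ (s ∨ (s → t)) holds there. If t is false, the antecedent forces (t = F, s = T), and s ∧ (s ∨ (s → t)) holds there. Either way s ∧ (s ∨ (s → t)) holds.

[⇐] Assume the antecedent. If t is true, the antecedent forces (t = T, s = T), and s holds there. If t is false, the antecedent forces (t = F, s = T), and s holds there. Either way s holds.

The biconditional holds.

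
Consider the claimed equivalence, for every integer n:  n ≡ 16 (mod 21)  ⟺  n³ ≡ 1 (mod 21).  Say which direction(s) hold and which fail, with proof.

The forward direction holds; the converse fails.

Converse. This fails: take n = 1. Then 1³ = 1 ≡ 1 (mod 21), yet 1 ≡ 1 (mod 21), not 16.

Forward direction. Suppose n ≡ 16 (mod 21). Write n = 21j + 16. Then (21j + 16)³ = 9261j³ + 21168j² + 16128j + 4096 = 21(441j³ + 1008j² + 768j + 195) + 1, so n³ ≡ 1 (mod 21).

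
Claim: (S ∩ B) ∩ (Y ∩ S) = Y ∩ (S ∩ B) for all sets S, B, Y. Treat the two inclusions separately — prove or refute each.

Both inclusions hold; the sets are equal.

(⊇) Let x ∈ Y ∩ (S ∩ B). Then x ∈ S ∩ B ∩ Y, from which x ∈ (S ∩ B) ∩ (Y ∩ S).

(⊆) Let x ∈ (S ∩ B) ∩ (Y ∩ S). Then x ∈ S ∩ B ∩ Y, from which x ∈ Y ∩ (S ∩ B).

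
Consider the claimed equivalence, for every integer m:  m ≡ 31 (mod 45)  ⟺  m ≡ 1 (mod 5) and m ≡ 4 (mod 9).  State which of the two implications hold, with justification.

The biconditional holds.

(⇒) Suppose m ≡ 31 (mod 45); write m = 45j + 31. Since 5 ∣ 45, reducing mod 5 gives m ≡ 31 ≡ 1 (mod 5); since 9 ∣ 45, reducing mod 9 gives m ≡ 31 ≡ 4 (mod 9).

(⇐) Conversely, if m ≡ 1 (mod 5) and m ≡ 4 (mod 9), then by the Chinese remainder theorem m ≡ 31 (mod 45). This is exactly m ≡ 31 (mod 45).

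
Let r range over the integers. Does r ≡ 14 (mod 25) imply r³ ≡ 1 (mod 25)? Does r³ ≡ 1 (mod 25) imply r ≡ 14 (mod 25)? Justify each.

[⇒] This fails: take r = 14. Then 14 ≡ 14 (mod 25), but 14³ = 2744 ≡ 19 (mod 25), not 1.

[⇐] This fails: take r = 1. Then 1³ = 1 ≡ 1 (mod 25), yet 1 ≡ 1 (mod 25), not 14.

Neither direction holds.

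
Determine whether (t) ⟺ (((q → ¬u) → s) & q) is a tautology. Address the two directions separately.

Neither implication holds.

[⇒] This fails. Under s = F, t = T, q = F, u = F, the left side is true but the right side is false.

[⇐] This fails. Under s = T, t = F, q = T, u = F, the left side is false but the right side is true.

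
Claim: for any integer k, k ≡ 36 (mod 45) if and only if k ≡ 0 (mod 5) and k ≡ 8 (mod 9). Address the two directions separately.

Neither direction holds.

(⇒) This fails: k = 36 gives 36 ≡ 36 (mod 45) but 36 ≡ 1 (mod 5), so the conjunction on the right does not hold.

(⇐) This fails: k = 35 satisfies both congruences on the right (35 ≡ 0 mod 5 and 35 ≡ 8 mod 9) yet 35 ≡ 35 (mod 45), not 36.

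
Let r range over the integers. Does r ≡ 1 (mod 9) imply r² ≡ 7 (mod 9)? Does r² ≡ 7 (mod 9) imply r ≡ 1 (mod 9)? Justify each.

(⟹) This fails: take r = 1. Then 1 ≡ 1 (mod 9), but 1² = 1 ≡ 1 (mod 9), not 7.

(⟸) This fails: take r = 4. Then 4² = 16 ≡ 7 (mod 9), yet 4 ≡ 4 (mod 9), not 1.

Neither implication holds.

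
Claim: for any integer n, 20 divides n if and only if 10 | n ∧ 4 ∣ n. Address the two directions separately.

(⟹) If 20 ∣ n, write n = 20q. Since 20 = 2·10, n = 10·(2q), so 10 ∣ n; and since 20 = 5·4, n = 4·(5q), so 4 ∣ n.

(⟸) Suppose 10 ∣ n and 4 ∣ n. Any common multiple of 10 and 4 is a multiple of their lcm; here lcm(10, 4) = 10·4/gcd(10, 4) = 40/2 = 20, so 20 ∣ n.

Both implications hold.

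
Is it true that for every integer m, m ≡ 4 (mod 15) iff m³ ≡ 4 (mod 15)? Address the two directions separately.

(←) Suppose m³ ≡ 4 (mod 15). The only residue r in {0, …, 14} with r³ ≡ 4 (mod 15) is r = 4, so m ≡ 4 (mod 15).

(→) Suppose m ≡ 4 (mod 15). Write m = 15j + 4. Then (15j + 4)³ = 3375j³ + 2700j² + 720j + 64 = 15(225j³ + 180j² + 48j + 4) + 4, so m³ ≡ 4 (mod 15).

The biconditional holds.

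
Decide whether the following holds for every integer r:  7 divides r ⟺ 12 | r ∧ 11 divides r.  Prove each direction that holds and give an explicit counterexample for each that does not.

Neither implication holds.

(→) This fails: take r = 7. Certainly 7 ∣ 7, but 12 ∤ 7.

(←) This fails: take r = 132. Both 12 ∣ 132 and 11 ∣ 132, yet 132 is not a multiple of 7 (since 132 = 18·7 + 6), so 7 ∤ 132.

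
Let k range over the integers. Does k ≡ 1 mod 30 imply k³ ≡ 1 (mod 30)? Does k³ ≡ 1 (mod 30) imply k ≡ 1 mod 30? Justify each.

(→) Suppose k ≡ 1 mod 30. Write k = 30j + 1. Then (30j + 1)³ = 27000j³ + 2700j² + 90j + 1 = 30(900j³ + 90j² + 3j) + 1, so k³ ≡ 1 (mod 30).

(←) Conversely, suppose k³ ≡ 1 (mod 30). The only residue r in {0, …, 29} with r³ ≡ 1 (mod 30) is r = 1, so k ≡ 1 (mod 30).

Both directions hold.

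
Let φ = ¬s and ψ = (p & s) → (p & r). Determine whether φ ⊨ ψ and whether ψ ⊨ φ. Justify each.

Only the forward implication holds.

[⇒] Assume the antecedent. If r is true, (p & s) → (p & r) reduces to true regardless of the other variables. If r is false, the antecedent forces (r = F, s = F, p = F) or (r = F, s = F, p = T), and (p & s) → (p & r) holds there. Either way (p & s) → (p & r) holds.

[⇐] This fails. Under r = F, s = T, p = F, the left side is false but the right side is true.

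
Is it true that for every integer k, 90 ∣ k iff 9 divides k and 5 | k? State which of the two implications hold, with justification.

Not equivalent: only (⇒) holds.

Forward direction. If 90 ∣ k, write k = 90q. Since 90 = 10·9, k = 9·(10q), so 9 ∣ k; and since 90 = 18·5, k = 5·(18q), so 5 ∣ k.

Converse. This fails: take k = 45. Both 9 ∣ 45 and 5 ∣ 45, yet 45 is not a multiple of 90 (since 45 = 0·90 + 45), so 90 ∤ 45.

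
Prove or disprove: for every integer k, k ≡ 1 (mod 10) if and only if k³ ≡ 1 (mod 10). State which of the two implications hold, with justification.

(⟹) Suppose k ≡ 1 (mod 10). Write k = 10j + 1. Then (10j + 1)³ = 1000j³ + 300j² + 30j + 1 = 10(100j³ + 30j² + 3j) + 1, so k³ ≡ 1 (mod 10).

(⟸) Conversely, suppose k³ ≡ 1 (mod 10). The only residue r in {0, …, 9} with r³ ≡ 1 (mod 10) is r = 1, so k ≡ 1 (mod 10).

Both implications hold.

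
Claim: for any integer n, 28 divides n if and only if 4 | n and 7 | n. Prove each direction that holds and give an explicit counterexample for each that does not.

(⟹) If 28 ∣ n, write n = 28q. Since 28 = 7·4, n = 4·(7q), so 4 ∣ n; and since 28 = 4·7, n = 7·(4q), so 7 ∣ n.

(⟸) Suppose 4 ∣ n and 7 ∣ n. Any common multiple of 4 and 7 is a multiple of their lcm; here gcd(4, 7) = 1, so lcm(4, 7) = 4·7 = 28, so 28 ∣ n.

Both directions hold; the statement is true.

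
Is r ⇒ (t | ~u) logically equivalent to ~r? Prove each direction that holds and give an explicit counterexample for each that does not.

(←) Assume the antecedent. If t is true, r ⇒ (t | ~u) reduces to true regardless of the other variables. If t is false, the antecedent forces (t = F, r = F, u = F) or (t = F, r = F, u = T), and r ⇒ (t | ~u) holds there. Either way r ⇒ (t | ~u) holds.

(→) This fails. Under t = F, r = T, u = F, the left side is true but the right side is false.

Only the reverse direction holds.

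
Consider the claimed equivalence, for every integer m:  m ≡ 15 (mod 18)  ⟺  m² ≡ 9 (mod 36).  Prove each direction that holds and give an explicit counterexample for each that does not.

Only the forward direction holds.

(⟹) Suppose m ≡ 15 (mod 18). Working modulo 36, m ∈ {15, 33}; for each such r, r² ≡ 9 (mod 36).

(⟸) This fails: take m = 3. Then 3² = 9 ≡ 9 (mod 36), yet 3 ≡ 3 (mod 18), not 15.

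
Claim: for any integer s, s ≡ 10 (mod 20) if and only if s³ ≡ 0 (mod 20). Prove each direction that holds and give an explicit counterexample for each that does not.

(⇒) Suppose s ≡ 10 (mod 20). Write s = 20j + 10. Then (20j + 10)³ = 8000j³ + 12000j² + 6000j + 1000 = 20(400j³ + 600j² + 300j + 50) + 0, so s³ ≡ 0 (mod 20).

(⇐) This fails: take s = 0. Then 0³ = 0 ≡ 0 (mod 20), yet 0 ≡ 0 (mod 20), not 10.

Only the forward direction holds.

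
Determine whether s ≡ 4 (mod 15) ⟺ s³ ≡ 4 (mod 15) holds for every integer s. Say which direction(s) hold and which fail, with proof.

Both implications hold.

(⟹) Suppose s ≡ 4 (mod 15). Write s = 15j + 4. Then (15j + 4)³ = 3375j³ + 2700j² + 720j + 64 = 15(225j³ + 180j² + 48j + 4) + 4, so s³ ≡ 4 (mod 15).

(⟸) Conversely, suppose s³ ≡ 4 (mod 15). The only residue r in {0, …, 14} with r³ ≡ 4 (mod 15) is r = 4, so s ≡ 4 (mod 15).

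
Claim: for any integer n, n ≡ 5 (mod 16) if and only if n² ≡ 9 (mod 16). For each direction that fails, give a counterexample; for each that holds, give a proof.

(⟹) Suppose n ≡ 5 (mod 16). Write n = 16j + 5. Then (16j + 5)² = 256j² + 160j + 25 = 16(16j² + 10j + 1) + 9, so n² ≡ 9 (mod 16).

(⟸) This fails: take n = 3. Then 3² = 9 ≡ 9 (mod 16), yet 3 ≡ 3 (mod 16), not 5.

The forward direction holds; the converse fails.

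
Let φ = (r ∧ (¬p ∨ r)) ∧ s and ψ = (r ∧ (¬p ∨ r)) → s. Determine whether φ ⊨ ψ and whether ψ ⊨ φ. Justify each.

(→) Assume the antecedent. If r is true, the antecedent forces (r = T, s = T, p = F) or (r = T, s = T, p = T), and (r ∧ (¬p ∨ r)) → s holds there. If r is false, the antecedent cannot hold. Either way (r ∧ (¬p ∨ r)) → s holds.

(←) This fails. Under r = F, s = F, p = F, the left side is false but the right side is true.

Not equivalent: only (⇒) holds.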